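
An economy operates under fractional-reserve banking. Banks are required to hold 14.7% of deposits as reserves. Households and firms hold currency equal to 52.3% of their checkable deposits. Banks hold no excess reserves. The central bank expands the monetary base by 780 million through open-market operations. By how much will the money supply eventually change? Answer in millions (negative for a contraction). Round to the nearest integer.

The money multiplier is m = (1 + c) / (rr + c) = (1 + 0.523) / (0.147 + 0.523) ≈ 2.2731.
The purchase adds 780 million of base, so ΔM = m × ΔMB = 2.2731 × (+780) = 1773.018 million.

1773 million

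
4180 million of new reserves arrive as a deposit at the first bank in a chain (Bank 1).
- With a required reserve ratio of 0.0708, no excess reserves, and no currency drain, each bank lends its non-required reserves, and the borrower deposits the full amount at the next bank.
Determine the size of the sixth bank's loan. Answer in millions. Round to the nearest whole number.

Each bank lends a fraction (1 − rr) = 0.9292 of the deposit it receives, so Bank 6 receives 4180·0.9292^5 and lends 4180·0.9292^6 ≈ 2690.4907 million.

2690 million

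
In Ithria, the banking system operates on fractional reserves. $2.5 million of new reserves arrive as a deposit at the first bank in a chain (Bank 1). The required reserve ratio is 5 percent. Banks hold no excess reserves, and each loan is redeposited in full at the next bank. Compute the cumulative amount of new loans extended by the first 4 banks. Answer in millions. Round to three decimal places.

Bank i lends (1 − rr)^i of the original deposit: Bank 1 lends 2.5·0.9500 = 2.3750, Bank 2 lends 2.5·0.9500² ≈ 2.2563, and so on.
Summing a geometric series: total = 2.5·[0.9500·(1 − 0.9500^4) / (1 − 0.9500)] ≈ 8.8110 million.

$8.811 million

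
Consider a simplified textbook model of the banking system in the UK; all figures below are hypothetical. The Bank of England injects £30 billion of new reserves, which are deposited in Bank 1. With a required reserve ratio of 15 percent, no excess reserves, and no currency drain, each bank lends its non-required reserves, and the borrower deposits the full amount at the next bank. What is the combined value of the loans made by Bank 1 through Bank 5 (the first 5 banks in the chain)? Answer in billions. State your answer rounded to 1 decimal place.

Bank i lends (1 − rr)^i of the original deposit: Bank 1 lends 30·0.8500 = 25.5000, Bank 2 lends 30·0.8500² = 21.6750, and so on.
Summing a geometric series: total = 30·[0.8500·(1 − 0.8500^5) / (1 − 0.8500)] ≈ 94.5701 billion.

£94.6 billion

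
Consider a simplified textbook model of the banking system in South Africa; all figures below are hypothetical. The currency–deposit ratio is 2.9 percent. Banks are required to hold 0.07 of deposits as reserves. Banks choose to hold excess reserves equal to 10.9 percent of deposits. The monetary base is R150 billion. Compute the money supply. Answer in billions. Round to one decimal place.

The money multiplier is m = (1 + c) / (rr + e + c) = (1 + 0.029) / (0.07 + 0.109 + 0.029) ≈ 4.94712.
So M = m × MB = 4.94712 × 150 = 742.068 billion.

R742.1 billion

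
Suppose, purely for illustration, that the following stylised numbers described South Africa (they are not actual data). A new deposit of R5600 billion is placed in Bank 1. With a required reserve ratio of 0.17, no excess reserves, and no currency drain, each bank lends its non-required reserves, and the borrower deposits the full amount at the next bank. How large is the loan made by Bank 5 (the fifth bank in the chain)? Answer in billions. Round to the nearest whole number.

Each bank lends a fraction (1 − rr) = 0.8300 of the deposit it receives, so Bank 5 receives 5600·0.8300^4 and lends 5600·0.8300^5 ≈ 2205.8628 billion.

R2206 billion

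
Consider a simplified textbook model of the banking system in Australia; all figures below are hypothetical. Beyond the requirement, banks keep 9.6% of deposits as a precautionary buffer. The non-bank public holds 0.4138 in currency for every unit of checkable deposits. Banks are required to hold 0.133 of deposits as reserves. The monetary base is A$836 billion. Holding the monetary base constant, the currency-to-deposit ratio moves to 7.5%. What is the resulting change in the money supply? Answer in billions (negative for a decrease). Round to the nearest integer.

A$1118 billion

Initially m₁ = (1 + 0.4138) / (0.133 + 0.096 + 0.4138) ≈ 2.1994, so M₁ = 2.1994 × 836 = 1838.6984 billion.
After the change m₂ = (1 + 0.075) / (0.133 + 0.096 + 0.075) ≈ 3.5362, so M₂ = 3.5362 × 836 = 2956.2632 billion.
ΔM = M₂ − M₁ = 2956.2632 − 1838.6984 = 1117.5648 billion.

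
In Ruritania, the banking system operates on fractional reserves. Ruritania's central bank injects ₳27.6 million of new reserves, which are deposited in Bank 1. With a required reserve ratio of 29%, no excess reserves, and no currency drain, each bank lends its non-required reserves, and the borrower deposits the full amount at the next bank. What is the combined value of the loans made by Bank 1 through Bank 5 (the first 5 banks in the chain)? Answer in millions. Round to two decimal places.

Bank i lends (1 − rr)^i of the original deposit: Bank 1 lends 27.6·0.7100 = 19.5960, Bank 2 lends 27.6·0.7100² ≈ 13.9132, and so on.
Summing a geometric series: total = 27.6·[0.7100·(1 − 0.7100^5) / (1 − 0.7100)] ≈ 55.3808 million.

₳55.38 million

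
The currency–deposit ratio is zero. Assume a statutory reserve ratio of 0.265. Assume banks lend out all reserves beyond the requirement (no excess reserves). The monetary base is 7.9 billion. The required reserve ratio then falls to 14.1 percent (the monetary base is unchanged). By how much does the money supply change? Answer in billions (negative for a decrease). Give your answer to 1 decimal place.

Initially m₁ = 1 / (0.265) ≈ 3.7736, so M₁ = 3.7736 × 7.9 ≈ 29.8114 billion.
After the change m₂ = 1 / (0.141) ≈ 7.0922, so M₂ = 7.0922 × 7.9 ≈ 56.0284 billion.
ΔM = M₂ − M₁ = 56.0284 − 29.8114 = 26.217 billion.

26.2 billion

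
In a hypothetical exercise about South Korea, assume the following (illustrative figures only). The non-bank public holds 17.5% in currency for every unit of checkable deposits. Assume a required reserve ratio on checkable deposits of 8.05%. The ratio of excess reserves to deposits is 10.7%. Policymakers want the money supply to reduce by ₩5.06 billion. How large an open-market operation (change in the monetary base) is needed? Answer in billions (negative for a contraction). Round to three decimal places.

The money multiplier is m = (1 + c) / (rr + e + c) = (1 + 0.175) / (0.0805 + 0.107 + 0.175) ≈ 3.24138.
ΔMB = ΔM / m = (−5.06) / 3.24138 ≈ -1.5611 billion.

-1.561 billion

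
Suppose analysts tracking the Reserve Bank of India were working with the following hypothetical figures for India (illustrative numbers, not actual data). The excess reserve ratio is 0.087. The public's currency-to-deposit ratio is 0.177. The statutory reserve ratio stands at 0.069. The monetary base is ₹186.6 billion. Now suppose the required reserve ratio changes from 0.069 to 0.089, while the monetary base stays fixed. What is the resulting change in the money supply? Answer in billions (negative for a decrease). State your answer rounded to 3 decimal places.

-37.368 billion

Initially m₁ = (1 + 0.177) / (0.069 + 0.087 + 0.177) ≈ 3.5345345, so M₁ = 3.5345345 × 186.6 ≈ 659.5441 billion.
After the change m₂ = (1 + 0.177) / (0.089 + 0.087 + 0.177) ≈ 3.3342776, so M₂ = 3.3342776 × 186.6 ≈ 622.1762 billion.
ΔM = M₂ − M₁ = 622.1762 − 659.5441 = -37.3679 billion.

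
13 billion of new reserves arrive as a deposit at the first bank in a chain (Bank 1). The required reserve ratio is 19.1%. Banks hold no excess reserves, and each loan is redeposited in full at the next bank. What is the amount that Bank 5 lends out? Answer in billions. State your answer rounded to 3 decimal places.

Each bank lends a fraction (1 − rr) = 0.8090 of the deposit it receives, so Bank 5 receives 13·0.8090^4 and lends 13·0.8090^5 ≈ 4.5049 billion.

4.505 billion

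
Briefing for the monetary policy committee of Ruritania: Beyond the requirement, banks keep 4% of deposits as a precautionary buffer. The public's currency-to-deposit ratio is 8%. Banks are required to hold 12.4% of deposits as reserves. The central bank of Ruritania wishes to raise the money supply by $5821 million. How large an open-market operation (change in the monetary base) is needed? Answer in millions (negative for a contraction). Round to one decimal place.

The money multiplier is m = (1 + c) / (rr + e + c) = (1 + 0.08) / (0.124 + 0.04 + 0.08) ≈ 4.426230.
ΔMB = ΔM / m = (+5821) / 4.426230 ≈ 1315.1147 million.

$1315.1 million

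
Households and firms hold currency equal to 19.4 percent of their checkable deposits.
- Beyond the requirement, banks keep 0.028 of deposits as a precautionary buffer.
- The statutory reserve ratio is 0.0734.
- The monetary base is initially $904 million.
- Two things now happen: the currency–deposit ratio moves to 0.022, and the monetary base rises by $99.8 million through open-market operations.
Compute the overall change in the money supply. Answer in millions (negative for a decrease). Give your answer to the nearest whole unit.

Before: m₁ = (1 + 0.194) / (0.0734 + 0.028 + 0.194) ≈ 4.04198, MB₁ = 904, so M₁ = 4.04198 × 904 ≈ 3653.9499 million.
After: m₂ = (1 + 0.022) / (0.0734 + 0.028 + 0.022) ≈ 8.28201, MB₂ = 904 + 99.8 = 1003.8, so M₂ = 8.28201 × 1003.8 ≈ 8313.4816 million.
ΔM = M₂ − M₁ = 8313.4816 − 3653.9499 = 4659.5317 million.

$4660 million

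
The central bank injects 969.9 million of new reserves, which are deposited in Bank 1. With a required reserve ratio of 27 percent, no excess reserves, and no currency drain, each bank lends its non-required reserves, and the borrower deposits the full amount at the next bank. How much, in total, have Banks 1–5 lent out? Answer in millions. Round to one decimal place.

2078.7 million

Bank i lends (1 − rr)^i of the original deposit: Bank 1 lends 969.9·0.7300 = 708.0270, Bank 2 lends 969.9·0.7300² ≈ 516.8597, and so on.
Summing a geometric series: total = 969.9·[0.7300·(1 − 0.7300^5) / (1 − 0.7300)] ≈ 2078.6961 million.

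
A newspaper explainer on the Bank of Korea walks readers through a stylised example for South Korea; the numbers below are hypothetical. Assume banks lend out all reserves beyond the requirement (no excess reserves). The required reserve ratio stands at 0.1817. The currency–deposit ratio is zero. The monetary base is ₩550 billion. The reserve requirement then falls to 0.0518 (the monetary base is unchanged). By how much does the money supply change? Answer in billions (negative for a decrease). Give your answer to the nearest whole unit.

₩7591 billion

Initially m₁ = 1 / (0.1817) ≈ 5.5036, so M₁ = 5.5036 × 550 = 3026.98 billion.
After the change m₂ = 1 / (0.0518) ≈ 19.3050, so M₂ = 19.3050 × 550 = 10617.75 billion.
ΔM = M₂ − M₁ = 10617.75 − 3026.98 = 7590.77 billion.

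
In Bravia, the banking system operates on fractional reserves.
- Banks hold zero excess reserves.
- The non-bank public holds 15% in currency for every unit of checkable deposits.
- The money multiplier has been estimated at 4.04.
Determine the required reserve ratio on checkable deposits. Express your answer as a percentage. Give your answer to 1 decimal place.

Using m = 4.04. Since m = (1 + c)/(c + rr + e), the denominator satisfies c + rr + e = (1 + c)/m = (1 + 0.15) / 4.04 ≈ 0.284653.
With c = 0.15 and e = 0, the required reserve ratio on checkable deposits is 0.284653 − 0.15 − 0 = 0.134653.

13.5%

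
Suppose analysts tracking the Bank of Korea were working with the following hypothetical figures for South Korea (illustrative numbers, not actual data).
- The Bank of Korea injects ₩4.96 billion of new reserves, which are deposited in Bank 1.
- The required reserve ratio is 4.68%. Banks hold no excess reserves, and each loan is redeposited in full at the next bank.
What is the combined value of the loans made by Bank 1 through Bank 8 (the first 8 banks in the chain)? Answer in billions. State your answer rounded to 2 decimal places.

₩32.17 billion

Bank i lends (1 − rr)^i of the original deposit: Bank 1 lends 4.96·0.9532 ≈ 4.7279, Bank 2 lends 4.96·0.9532² ≈ 4.5066, and so on.
Summing a geometric series: total = 4.96·[0.9532·(1 − 0.9532^8) / (1 − 0.9532)] ≈ 32.1748 billion.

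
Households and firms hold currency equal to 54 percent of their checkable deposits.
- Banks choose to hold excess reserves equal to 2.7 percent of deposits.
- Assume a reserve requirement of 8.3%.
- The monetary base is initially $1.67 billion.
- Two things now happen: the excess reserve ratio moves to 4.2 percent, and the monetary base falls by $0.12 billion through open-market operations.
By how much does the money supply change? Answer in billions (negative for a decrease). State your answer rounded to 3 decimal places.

-0.367 billion

Before: m₁ = (1 + 0.54) / (0.083 + 0.027 + 0.54) ≈ 2.36923, MB₁ = 1.67, so M₁ = 2.36923 × 1.67 ≈ 3.9566 billion.
After: m₂ = (1 + 0.54) / (0.083 + 0.042 + 0.54) ≈ 2.31579, MB₂ = 1.67 − 0.12 = 1.55, so M₂ = 2.31579 × 1.55 ≈ 3.5895 billion.
ΔM = M₂ − M₁ = 3.5895 − 3.9566 = -0.3671 billion.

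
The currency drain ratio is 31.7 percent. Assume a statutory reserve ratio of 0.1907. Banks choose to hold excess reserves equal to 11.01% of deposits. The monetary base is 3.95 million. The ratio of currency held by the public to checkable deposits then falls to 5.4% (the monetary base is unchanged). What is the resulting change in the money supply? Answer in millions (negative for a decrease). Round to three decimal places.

Initially m₁ = (1 + 0.317) / (0.1907 + 0.1101 + 0.317) ≈ 2.13176, so M₁ = 2.13176 × 3.95 ≈ 8.4205 million.
After the change m₂ = (1 + 0.054) / (0.1907 + 0.1101 + 0.054) ≈ 2.97069, so M₂ = 2.97069 × 3.95 ≈ 11.7342 million.
ΔM = M₂ − M₁ = 11.7342 − 8.4205 = 3.3137 million.

3.314 million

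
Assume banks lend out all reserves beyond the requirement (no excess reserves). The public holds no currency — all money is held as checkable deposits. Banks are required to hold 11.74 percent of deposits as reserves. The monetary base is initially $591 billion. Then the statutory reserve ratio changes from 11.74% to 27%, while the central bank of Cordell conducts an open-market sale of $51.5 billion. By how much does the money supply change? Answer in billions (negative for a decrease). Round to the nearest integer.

Before: m₁ = 1 / (0.1174) ≈ 8.5179, MB₁ = 591, so M₁ = 8.5179 × 591 = 5034.0789 billion.
After: m₂ = 1 / (0.27) ≈ 3.7037, MB₂ = 591 − 51.5 = 539.5, so M₂ = 3.7037 × 539.5 ≈ 1998.1462 billion.
ΔM = M₂ − M₁ = 1998.1462 − 5034.0789 = -3035.9327 billion.

-3036 billion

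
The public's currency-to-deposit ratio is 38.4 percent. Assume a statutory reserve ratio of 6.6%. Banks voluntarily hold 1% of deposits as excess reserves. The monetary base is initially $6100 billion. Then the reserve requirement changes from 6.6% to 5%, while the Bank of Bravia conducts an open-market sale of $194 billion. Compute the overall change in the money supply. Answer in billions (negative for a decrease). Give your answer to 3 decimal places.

$56.650 billion

Before: m₁ = (1 + 0.384) / (0.066 + 0.01 + 0.384) ≈ 3.0086957, MB₁ = 6100, so M₁ = 3.0086957 × 6100 ≈ 18353.0438 billion.
After: m₂ = (1 + 0.384) / (0.05 + 0.01 + 0.384) ≈ 3.1171171, MB₂ = 6100 − 194 = 5906, so M₂ = 3.1171171 × 5906 ≈ 18409.6936 billion.
ΔM = M₂ − M₁ = 18409.6936 − 18353.0438 = 56.6498 billion.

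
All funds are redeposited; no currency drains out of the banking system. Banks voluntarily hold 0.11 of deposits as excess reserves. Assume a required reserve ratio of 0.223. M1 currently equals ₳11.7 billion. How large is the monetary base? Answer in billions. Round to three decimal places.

The money multiplier is m = 1 / (rr + e) = 1 / (0.223 + 0.11) ≈ 3.003003.
MB = M / m = 11.7 / 3.003003 ≈ 3.8961 billion.

₳3.896 billion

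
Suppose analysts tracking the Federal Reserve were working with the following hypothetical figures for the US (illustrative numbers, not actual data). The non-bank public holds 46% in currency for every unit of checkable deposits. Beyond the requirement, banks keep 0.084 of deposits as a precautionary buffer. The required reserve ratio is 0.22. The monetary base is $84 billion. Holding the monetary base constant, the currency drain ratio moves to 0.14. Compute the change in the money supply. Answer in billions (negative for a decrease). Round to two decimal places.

$55.15 billion

Initially m₁ = (1 + 0.46) / (0.22 + 0.084 + 0.46) ≈ 1.91099, so M₁ = 1.91099 × 84 ≈ 160.5232 billion.
After the change m₂ = (1 + 0.14) / (0.22 + 0.084 + 0.14) ≈ 2.56757, so M₂ = 2.56757 × 84 ≈ 215.6759 billion.
ΔM = M₂ − M₁ = 215.6759 − 160.5232 = 55.1527 billion.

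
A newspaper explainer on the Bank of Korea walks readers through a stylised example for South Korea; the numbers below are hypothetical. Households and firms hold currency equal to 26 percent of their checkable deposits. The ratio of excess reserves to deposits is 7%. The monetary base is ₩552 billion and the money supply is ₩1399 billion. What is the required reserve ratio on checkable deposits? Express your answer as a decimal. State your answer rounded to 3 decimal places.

Using m = M/MB = 1399/552 ≈ 2.534420. Since m = (1 + c)/(c + rr + e), the denominator satisfies c + rr + e = (1 + c)/m = (1 + 0.26) / 2.534420 ≈ 0.497155.
With c = 0.26 and e = 0.07, the required reserve ratio on checkable deposits is 0.497155 − 0.26 − 0.07 = 0.167155.

0.167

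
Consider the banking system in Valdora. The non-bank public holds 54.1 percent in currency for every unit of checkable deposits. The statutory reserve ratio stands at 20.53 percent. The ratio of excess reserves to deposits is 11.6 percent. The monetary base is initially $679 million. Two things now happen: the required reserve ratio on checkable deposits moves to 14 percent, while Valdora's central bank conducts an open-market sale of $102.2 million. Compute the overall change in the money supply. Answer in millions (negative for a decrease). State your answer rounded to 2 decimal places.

Before: m₁ = (1 + 0.541) / (0.2053 + 0.116 + 0.541) ≈ 1.787081, MB₁ = 679, so M₁ = 1.787081 × 679 ≈ 1213.428 million.
After: m₂ = (1 + 0.541) / (0.14 + 0.116 + 0.541) ≈ 1.933501, MB₂ = 679 − 102.2 = 576.8, so M₂ = 1.933501 × 576.8 ≈ 1115.2434 million.
ΔM = M₂ − M₁ = 1115.2434 − 1213.428 = -98.1846 million.

-98.18 million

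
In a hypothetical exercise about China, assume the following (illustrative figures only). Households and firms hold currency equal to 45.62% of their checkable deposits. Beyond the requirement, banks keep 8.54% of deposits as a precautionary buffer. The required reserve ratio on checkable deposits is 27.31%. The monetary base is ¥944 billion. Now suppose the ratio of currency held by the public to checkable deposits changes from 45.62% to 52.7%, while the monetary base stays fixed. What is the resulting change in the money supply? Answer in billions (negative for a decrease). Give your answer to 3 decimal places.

Initially m₁ = (1 + 0.4562) / (0.2731 + 0.0854 + 0.4562) ≈ 1.7874064, so M₁ = 1.7874064 × 944 ≈ 1687.3116 billion.
After the change m₂ = (1 + 0.527) / (0.2731 + 0.0854 + 0.527) ≈ 1.7244495, so M₂ = 1.7244495 × 944 ≈ 1627.8803 billion.
ΔM = M₂ − M₁ = 1627.8803 − 1687.3116 = -59.4313 billion.

-59.431 billion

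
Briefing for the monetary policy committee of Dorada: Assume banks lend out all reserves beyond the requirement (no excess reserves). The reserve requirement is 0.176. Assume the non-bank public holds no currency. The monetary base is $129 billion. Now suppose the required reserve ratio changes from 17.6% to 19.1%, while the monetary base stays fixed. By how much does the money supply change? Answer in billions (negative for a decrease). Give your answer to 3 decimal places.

Initially m₁ = 1 / (0.176) ≈ 5.6818182, so M₁ = 5.6818182 × 129 ≈ 732.9545 billion.
After the change m₂ = 1 / (0.191) ≈ 5.2356021, so M₂ = 5.2356021 × 129 ≈ 675.3927 billion.
ΔM = M₂ − M₁ = 675.3927 − 732.9545 = -57.5618 billion.

-57.562 billion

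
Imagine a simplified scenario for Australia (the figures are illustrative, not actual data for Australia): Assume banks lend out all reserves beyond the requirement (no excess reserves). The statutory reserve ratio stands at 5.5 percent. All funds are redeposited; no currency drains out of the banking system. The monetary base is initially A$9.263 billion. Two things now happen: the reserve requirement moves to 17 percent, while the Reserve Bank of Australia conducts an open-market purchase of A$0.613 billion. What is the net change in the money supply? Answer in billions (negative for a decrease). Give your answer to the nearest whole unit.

Before: m₁ = 1 / (0.055) ≈ 18.1818, MB₁ = 9.263, so M₁ = 18.1818 × 9.263 ≈ 168.418 billion.
After: m₂ = 1 / (0.17) ≈ 5.8824, MB₂ = 9.263 + 0.613 = 9.876, so M₂ = 5.8824 × 9.876 ≈ 58.0946 billion.
ΔM = M₂ − M₁ = 58.0946 − 168.418 = -110.3234 billion.

-110 billion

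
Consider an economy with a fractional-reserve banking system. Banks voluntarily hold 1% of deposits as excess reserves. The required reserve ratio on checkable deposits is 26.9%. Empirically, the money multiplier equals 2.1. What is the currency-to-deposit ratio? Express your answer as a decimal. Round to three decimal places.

Using m = 2.1. From m = (1 + c)/(c + rr + e), rearranging gives 1 + c = m·(c + rr + e), so c·(1 − m) = m·(rr + e) − 1.
Hence c = [m·(rr + e) − 1]/(1 − m) = [2.1 × (0.269 + 0.01) − 1] / (1 − 2.1) ≈ 0.376455.

0.376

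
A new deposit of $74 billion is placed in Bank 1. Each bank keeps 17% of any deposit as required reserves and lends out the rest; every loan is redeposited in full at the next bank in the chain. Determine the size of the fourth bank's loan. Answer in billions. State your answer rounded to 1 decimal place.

$35.1 billion

Each bank lends a fraction (1 − rr) = 0.8300 of the deposit it receives, so Bank 4 receives 74·0.8300^3 and lends 74·0.8300^4 ≈ 35.1192 billion.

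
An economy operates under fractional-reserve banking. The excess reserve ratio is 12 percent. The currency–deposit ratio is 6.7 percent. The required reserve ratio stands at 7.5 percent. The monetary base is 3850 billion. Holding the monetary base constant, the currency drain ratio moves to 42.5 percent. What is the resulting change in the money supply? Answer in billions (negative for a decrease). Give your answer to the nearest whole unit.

-6830 billion

Initially m₁ = (1 + 0.067) / (0.075 + 0.12 + 0.067) ≈ 4.07252, so M₁ = 4.07252 × 3850 = 15679.202 billion.
After the change m₂ = (1 + 0.425) / (0.075 + 0.12 + 0.425) ≈ 2.29839, so M₂ = 2.29839 × 3850 = 8848.8015 billion.
ΔM = M₂ − M₁ = 8848.8015 − 15679.202 = -6830.4005 billion.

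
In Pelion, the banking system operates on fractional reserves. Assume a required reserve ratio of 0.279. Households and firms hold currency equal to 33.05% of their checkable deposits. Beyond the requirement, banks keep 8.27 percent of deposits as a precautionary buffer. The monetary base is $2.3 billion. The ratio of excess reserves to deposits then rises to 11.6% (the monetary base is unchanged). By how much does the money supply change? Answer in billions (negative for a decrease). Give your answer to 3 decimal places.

-0.203 billion

Initially m₁ = (1 + 0.3305) / (0.279 + 0.0827 + 0.3305) ≈ 1.92213, so M₁ = 1.92213 × 2.3 ≈ 4.4209 billion.
After the change m₂ = (1 + 0.3305) / (0.279 + 0.116 + 0.3305) ≈ 1.83391, so M₂ = 1.83391 × 2.3 ≈ 4.218 billion.
ΔM = M₂ − M₁ = 4.218 − 4.4209 = -0.2029 billion.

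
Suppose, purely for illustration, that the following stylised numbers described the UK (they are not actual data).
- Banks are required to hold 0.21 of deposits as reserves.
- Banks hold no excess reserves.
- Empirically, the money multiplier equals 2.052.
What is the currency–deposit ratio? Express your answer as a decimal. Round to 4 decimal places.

Using m = 2.052. From m = (1 + c)/(c + rr + e), rearranging gives 1 + c = m·(c + rr + e), so c·(1 − m) = m·(rr + e) − 1.
Hence c = [m·(rr + e) − 1]/(1 − m) = [2.052 × (0.21 + 0) − 1] / (1 − 2.052) ≈ 0.540951.

0.5410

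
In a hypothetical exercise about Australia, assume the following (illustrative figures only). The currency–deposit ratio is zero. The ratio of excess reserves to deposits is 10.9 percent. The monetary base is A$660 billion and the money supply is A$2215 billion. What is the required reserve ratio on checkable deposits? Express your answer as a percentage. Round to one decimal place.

Using m = M/MB = 2215/660 ≈ 3.356061. Since m = (1 + c)/(c + rr + e), the denominator satisfies c + rr + e = (1 + c)/m = (1 + 0) / 3.356061 ≈ 0.297968.
With c = 0 and e = 0.109, the required reserve ratio on checkable deposits is 0.297968 − 0 − 0.109 = 0.188968.

18.9%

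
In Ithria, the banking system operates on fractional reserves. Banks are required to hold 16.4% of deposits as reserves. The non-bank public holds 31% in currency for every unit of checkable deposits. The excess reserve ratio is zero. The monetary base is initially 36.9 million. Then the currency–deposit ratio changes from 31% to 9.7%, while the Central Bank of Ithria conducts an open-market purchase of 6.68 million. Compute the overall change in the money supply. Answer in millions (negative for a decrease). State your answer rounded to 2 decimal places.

Before: m₁ = (1 + 0.31) / (0.164 + 0.31) ≈ 2.76371, MB₁ = 36.9, so M₁ = 2.76371 × 36.9 ≈ 101.9809 million.
After: m₂ = (1 + 0.097) / (0.164 + 0.097) ≈ 4.20307, MB₂ = 36.9 + 6.68 = 43.58, so M₂ = 4.20307 × 43.58 ≈ 183.1698 million.
ΔM = M₂ − M₁ = 183.1698 − 101.9809 = 81.1889 million.

81.19 million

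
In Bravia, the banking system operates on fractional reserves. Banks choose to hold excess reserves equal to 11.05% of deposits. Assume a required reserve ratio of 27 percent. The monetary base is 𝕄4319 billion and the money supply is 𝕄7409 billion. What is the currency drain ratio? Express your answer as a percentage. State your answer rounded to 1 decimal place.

48.5%

Using m = M/MB = 7409/4319 ≈ 1.715443. From m = (1 + c)/(c + rr + e), rearranging gives 1 + c = m·(c + rr + e), so c·(1 − m) = m·(rr + e) − 1.
Hence c = [m·(rr + e) − 1]/(1 − m) = [1.715443 × (0.27 + 0.1105) − 1] / (1 − 1.715443) ≈ 0.485397.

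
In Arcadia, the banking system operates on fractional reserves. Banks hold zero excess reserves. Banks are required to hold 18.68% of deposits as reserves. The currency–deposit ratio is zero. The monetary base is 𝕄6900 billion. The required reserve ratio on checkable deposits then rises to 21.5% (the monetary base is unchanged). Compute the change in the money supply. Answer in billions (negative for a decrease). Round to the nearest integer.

-4845 billion

Initially m₁ = 1 / (0.1868) ≈ 5.35332, so M₁ = 5.35332 × 6900 = 36937.908 billion.
After the change m₂ = 1 / (0.215) ≈ 4.65116, so M₂ = 4.65116 × 6900 = 32093.004 billion.
ΔM = M₂ − M₁ = 32093.004 − 36937.908 = -4844.904 billion.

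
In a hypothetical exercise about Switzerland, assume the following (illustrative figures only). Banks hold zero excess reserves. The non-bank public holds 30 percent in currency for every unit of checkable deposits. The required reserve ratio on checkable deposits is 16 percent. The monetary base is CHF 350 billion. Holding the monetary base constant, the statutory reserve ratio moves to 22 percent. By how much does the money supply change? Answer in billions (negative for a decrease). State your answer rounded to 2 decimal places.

Initially m₁ = (1 + 0.3) / (0.16 + 0.3) ≈ 2.826087, so M₁ = 2.826087 × 350 ≈ 989.1304 billion.
After the change m₂ = (1 + 0.3) / (0.22 + 0.3) = 2.5, so M₂ = 2.5 × 350 = 875 billion.
ΔM = M₂ − M₁ = 875 − 989.1304 = -114.1304 billion.

-114.13 billion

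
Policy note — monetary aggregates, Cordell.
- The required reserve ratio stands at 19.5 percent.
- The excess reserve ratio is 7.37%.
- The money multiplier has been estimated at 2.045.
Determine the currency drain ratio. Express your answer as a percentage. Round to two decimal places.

43.11%

Using m = 2.045. From m = (1 + c)/(c + rr + e), rearranging gives 1 + c = m·(c + rr + e), so c·(1 − m) = m·(rr + e) − 1.
Hence c = [m·(rr + e) − 1]/(1 − m) = [2.045 × (0.195 + 0.0737) − 1] / (1 − 2.045) ≈ 0.431109.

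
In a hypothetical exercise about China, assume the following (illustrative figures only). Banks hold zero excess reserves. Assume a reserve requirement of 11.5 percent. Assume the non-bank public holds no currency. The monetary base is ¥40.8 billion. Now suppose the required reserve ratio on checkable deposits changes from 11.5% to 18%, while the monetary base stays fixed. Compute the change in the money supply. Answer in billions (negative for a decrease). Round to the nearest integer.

-128 billion

Initially m₁ = 1 / (0.115) ≈ 8.6957, so M₁ = 8.6957 × 40.8 ≈ 354.7846 billion.
After the change m₂ = 1 / (0.18) ≈ 5.5556, so M₂ = 5.5556 × 40.8 ≈ 226.6685 billion.
ΔM = M₂ − M₁ = 226.6685 − 354.7846 = -128.1161 billion.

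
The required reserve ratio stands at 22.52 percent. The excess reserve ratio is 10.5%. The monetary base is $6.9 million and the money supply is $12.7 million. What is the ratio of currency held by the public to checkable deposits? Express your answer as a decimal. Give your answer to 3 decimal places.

0.467

Using m = M/MB = 12.7/6.9 ≈ 1.840580. From m = (1 + c)/(c + rr + e), rearranging gives 1 + c = m·(c + rr + e), so c·(1 − m) = m·(rr + e) − 1.
Hence c = [m·(rr + e) − 1]/(1 − m) = [1.840580 × (0.2252 + 0.105) − 1] / (1 − 1.840580) ≈ 0.466631.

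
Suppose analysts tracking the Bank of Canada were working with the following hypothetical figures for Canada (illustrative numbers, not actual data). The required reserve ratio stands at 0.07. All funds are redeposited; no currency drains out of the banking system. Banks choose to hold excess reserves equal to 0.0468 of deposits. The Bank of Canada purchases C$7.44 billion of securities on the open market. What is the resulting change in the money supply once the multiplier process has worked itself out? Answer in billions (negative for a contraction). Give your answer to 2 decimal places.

The money multiplier is m = 1 / (rr + e) = 1 / (0.07 + 0.0468) ≈ 8.5616.
The purchase adds 7.44 billion of base, so ΔM = m × ΔMB = 8.5616 × (+7.44) ≈ 63.6983 billion.

C$63.70 billion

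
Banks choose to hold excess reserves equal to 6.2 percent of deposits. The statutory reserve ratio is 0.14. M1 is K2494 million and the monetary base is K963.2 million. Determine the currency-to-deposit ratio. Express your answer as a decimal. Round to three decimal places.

0.300

Using m = M/MB = 2494/963.2 ≈ 2.589286. From m = (1 + c)/(c + rr + e), rearranging gives 1 + c = m·(c + rr + e), so c·(1 − m) = m·(rr + e) − 1.
Hence c = [m·(rr + e) − 1]/(1 − m) = [2.589286 × (0.14 + 0.062) − 1] / (1 − 2.589286) ≈ 0.300112.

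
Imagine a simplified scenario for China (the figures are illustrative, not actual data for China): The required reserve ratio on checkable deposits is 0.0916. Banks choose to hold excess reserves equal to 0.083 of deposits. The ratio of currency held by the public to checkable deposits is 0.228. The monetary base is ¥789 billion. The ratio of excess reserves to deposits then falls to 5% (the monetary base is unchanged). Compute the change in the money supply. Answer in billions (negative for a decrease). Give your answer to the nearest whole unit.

Initially m₁ = (1 + 0.228) / (0.0916 + 0.083 + 0.228) ≈ 3.0502, so M₁ = 3.0502 × 789 = 2406.6078 billion.
After the change m₂ = (1 + 0.228) / (0.0916 + 0.05 + 0.228) ≈ 3.3225, so M₂ = 3.3225 × 789 = 2621.4525 billion.
ΔM = M₂ − M₁ = 2621.4525 − 2406.6078 = 214.8447 billion.

¥215 billion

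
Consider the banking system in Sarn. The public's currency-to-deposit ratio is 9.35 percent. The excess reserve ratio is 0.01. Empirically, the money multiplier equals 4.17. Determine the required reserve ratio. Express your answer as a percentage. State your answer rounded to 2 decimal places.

15.87%

Using m = 4.17. Since m = (1 + c)/(c + rr + e), the denominator satisfies c + rr + e = (1 + c)/m = (1 + 0.0935) / 4.17 ≈ 0.262230.
With c = 0.0935 and e = 0.01, the required reserve ratio is 0.262230 − 0.0935 − 0.01 = 0.15873.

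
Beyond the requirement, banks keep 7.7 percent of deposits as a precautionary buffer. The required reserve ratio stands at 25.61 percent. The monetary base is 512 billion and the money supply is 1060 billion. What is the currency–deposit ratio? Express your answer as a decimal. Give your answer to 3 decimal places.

0.290

Using m = M/MB = 1060/512 ≈ 2.070312. From m = (1 + c)/(c + rr + e), rearranging gives 1 + c = m·(c + rr + e), so c·(1 − m) = m·(rr + e) − 1.
Hence c = [m·(rr + e) − 1]/(1 − m) = [2.070312 × (0.2561 + 0.077) − 1] / (1 − 2.070312) ≈ 0.289989.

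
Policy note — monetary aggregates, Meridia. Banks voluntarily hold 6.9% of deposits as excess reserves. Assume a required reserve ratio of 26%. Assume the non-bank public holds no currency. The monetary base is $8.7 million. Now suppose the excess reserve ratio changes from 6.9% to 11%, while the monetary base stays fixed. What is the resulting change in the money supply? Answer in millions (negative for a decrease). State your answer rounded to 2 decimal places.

-2.93 million

Initially m₁ = 1 / (0.26 + 0.069) ≈ 3.0395, so M₁ = 3.0395 × 8.7 ≈ 26.4436 million.
After the change m₂ = 1 / (0.26 + 0.11) ≈ 2.7027, so M₂ = 2.7027 × 8.7 ≈ 23.5135 million.
ΔM = M₂ − M₁ = 23.5135 − 26.4436 = -2.9301 million.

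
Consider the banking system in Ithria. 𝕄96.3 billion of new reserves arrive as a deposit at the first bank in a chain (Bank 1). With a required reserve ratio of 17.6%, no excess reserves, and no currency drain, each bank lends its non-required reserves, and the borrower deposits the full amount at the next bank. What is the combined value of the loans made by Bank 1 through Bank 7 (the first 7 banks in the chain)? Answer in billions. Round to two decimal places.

𝕄334.57 billion

Bank i lends (1 − rr)^i of the original deposit: Bank 1 lends 96.3·0.8240 = 79.3512, Bank 2 lends 96.3·0.8240² ≈ 65.3854, and so on.
Summing a geometric series: total = 96.3·[0.8240·(1 − 0.8240^7) / (1 − 0.8240)] ≈ 334.5721 billion.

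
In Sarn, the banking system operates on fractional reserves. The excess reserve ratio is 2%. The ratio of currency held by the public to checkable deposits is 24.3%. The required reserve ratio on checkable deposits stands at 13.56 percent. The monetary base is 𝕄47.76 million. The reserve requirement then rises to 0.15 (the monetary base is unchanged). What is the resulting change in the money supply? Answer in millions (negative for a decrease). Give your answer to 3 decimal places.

-5.193 million

Initially m₁ = (1 + 0.243) / (0.1356 + 0.02 + 0.243) ≈ 3.118414, so M₁ = 3.118414 × 47.76 ≈ 148.9355 million.
After the change m₂ = (1 + 0.243) / (0.15 + 0.02 + 0.243) ≈ 3.009685, so M₂ = 3.009685 × 47.76 ≈ 143.7426 million.
ΔM = M₂ − M₁ = 143.7426 − 148.9355 = -5.1929 million.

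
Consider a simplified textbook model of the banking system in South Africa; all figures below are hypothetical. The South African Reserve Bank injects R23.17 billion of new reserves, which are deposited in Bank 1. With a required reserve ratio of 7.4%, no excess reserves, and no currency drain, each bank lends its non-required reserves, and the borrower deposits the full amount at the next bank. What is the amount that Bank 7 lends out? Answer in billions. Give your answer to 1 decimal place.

R13.5 billion

Each bank lends a fraction (1 − rr) = 0.9260 of the deposit it receives, so Bank 7 receives 23.17·0.9260^6 and lends 23.17·0.9260^7 ≈ 13.5270 billion.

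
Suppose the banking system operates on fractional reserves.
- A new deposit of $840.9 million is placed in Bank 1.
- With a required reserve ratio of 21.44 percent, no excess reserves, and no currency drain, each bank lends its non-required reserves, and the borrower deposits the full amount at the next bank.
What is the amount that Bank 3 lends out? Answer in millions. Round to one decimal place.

Each bank lends a fraction (1 − rr) = 0.7856 of the deposit it receives, so Bank 3 receives 840.9·0.7856^2 and lends 840.9·0.7856^3 ≈ 407.7076 million.

$407.7 million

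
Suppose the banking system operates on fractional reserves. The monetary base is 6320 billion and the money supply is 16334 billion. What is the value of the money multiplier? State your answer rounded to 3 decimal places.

The money multiplier is m = M / MB = 16334 / 6320 ≈ 2.58449.

2.584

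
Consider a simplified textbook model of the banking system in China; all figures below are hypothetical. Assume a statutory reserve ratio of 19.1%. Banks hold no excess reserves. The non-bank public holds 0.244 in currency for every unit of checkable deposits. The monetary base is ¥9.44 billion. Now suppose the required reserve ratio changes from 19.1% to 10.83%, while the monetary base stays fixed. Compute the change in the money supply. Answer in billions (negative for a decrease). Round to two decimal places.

¥6.34 billion

Initially m₁ = (1 + 0.244) / (0.191 + 0.244) ≈ 2.8598, so M₁ = 2.8598 × 9.44 ≈ 26.9965 billion.
After the change m₂ = (1 + 0.244) / (0.1083 + 0.244) ≈ 3.5311, so M₂ = 3.5311 × 9.44 ≈ 33.3336 billion.
ΔM = M₂ − M₁ = 33.3336 − 26.9965 = 6.3371 billion.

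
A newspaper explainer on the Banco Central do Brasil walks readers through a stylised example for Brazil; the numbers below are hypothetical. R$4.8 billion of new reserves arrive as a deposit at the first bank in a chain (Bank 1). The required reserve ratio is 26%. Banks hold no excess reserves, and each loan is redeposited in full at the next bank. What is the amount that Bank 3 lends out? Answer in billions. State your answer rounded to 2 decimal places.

R$1.95 billion

Each bank lends a fraction (1 − rr) = 0.7400 of the deposit it receives, so Bank 3 receives 4.8·0.7400^2 and lends 4.8·0.7400^3 ≈ 1.9451 billion.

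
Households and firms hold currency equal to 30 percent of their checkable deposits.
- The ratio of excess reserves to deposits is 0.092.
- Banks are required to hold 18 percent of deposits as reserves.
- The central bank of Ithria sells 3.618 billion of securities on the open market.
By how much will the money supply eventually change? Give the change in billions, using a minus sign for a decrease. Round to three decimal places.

-8.223 billion

The money multiplier is m = (1 + c) / (rr + e + c) = (1 + 0.3) / (0.18 + 0.092 + 0.3) ≈ 2.27273.
The sale removes 3.618 billion of base, so ΔM = m × ΔMB = 2.27273 × (−3.618) ≈ -8.2227 billion.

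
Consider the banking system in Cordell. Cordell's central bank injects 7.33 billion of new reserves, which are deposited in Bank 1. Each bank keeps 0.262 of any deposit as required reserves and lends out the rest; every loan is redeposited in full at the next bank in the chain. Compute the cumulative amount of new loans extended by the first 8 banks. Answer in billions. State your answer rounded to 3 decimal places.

18.830 billion

Bank i lends (1 − rr)^i of the original deposit: Bank 1 lends 7.33·0.7380 ≈ 5.4095, Bank 2 lends 7.33·0.7380² ≈ 3.9922, and so on.
Summing a geometric series: total = 7.33·[0.7380·(1 − 0.7380^8) / (1 − 0.7380)] ≈ 18.8303 billion.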